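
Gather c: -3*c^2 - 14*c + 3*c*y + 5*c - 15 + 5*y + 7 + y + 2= -3*c^2 + c*(3*y - 9) + 6*y - 6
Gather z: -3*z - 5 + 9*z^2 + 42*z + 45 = 9*z^2 + 39*z + 40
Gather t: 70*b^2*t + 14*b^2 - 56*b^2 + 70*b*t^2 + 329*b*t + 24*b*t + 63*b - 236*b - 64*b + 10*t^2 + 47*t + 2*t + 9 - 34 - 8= -42*b^2 - 237*b + t^2*(70*b + 10) + t*(70*b^2 + 353*b + 49) - 33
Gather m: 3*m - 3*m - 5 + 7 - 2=0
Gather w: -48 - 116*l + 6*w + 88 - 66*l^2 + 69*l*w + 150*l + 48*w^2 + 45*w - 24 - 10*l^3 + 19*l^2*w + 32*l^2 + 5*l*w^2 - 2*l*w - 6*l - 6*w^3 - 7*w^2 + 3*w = -10*l^3 - 34*l^2 + 28*l - 6*w^3 + w^2*(5*l + 41) + w*(19*l^2 + 67*l + 54) + 16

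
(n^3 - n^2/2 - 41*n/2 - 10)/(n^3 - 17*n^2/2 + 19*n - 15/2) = (2*n^2 + 9*n + 4)/(2*n^2 - 7*n + 3)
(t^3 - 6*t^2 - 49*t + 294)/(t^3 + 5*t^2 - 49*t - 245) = (t - 6)/(t + 5)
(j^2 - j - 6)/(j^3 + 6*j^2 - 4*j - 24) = (j - 3)/(j^2 + 4*j - 12)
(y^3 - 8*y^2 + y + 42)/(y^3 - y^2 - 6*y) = (y - 7)/y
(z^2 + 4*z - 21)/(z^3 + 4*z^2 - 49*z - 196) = (z - 3)/(z^2 - 3*z - 28)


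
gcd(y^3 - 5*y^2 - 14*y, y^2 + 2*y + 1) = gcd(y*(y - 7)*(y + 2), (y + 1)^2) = 1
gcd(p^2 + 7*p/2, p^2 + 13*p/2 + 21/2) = p + 7/2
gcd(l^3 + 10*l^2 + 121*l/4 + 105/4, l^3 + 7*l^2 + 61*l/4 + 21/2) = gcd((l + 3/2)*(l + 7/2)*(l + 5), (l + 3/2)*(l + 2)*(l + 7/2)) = l^2 + 5*l + 21/4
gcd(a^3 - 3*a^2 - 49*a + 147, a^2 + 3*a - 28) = a + 7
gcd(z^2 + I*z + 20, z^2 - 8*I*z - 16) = z - 4*I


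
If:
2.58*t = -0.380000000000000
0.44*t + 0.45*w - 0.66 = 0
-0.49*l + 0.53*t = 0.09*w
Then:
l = -0.46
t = -0.15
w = 1.61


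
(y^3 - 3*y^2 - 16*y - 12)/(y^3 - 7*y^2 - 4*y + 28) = (y^2 - 5*y - 6)/(y^2 - 9*y + 14)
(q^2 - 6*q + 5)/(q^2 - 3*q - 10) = (q - 1)/(q + 2)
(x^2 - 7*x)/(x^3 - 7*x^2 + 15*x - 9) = x*(x - 7)/(x^3 - 7*x^2 + 15*x - 9)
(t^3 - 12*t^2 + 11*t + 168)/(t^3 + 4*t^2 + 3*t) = (t^2 - 15*t + 56)/(t*(t + 1))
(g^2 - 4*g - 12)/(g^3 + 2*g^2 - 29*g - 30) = (g^2 - 4*g - 12)/(g^3 + 2*g^2 - 29*g - 30)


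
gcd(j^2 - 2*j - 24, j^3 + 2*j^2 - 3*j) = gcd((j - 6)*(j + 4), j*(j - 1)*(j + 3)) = 1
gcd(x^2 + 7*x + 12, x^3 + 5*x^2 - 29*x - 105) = x + 3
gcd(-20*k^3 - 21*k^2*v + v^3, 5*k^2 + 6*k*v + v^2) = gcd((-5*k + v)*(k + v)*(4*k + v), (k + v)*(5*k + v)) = k + v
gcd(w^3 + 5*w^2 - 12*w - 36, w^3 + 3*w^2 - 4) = w + 2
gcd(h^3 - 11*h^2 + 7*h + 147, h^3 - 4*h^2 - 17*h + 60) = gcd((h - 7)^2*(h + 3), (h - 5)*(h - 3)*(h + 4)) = 1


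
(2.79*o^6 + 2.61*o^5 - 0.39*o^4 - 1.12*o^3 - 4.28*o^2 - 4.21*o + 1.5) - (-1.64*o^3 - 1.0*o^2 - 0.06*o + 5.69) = 2.79*o^6 + 2.61*o^5 - 0.39*o^4 + 0.52*o^3 - 3.28*o^2 - 4.15*o - 4.19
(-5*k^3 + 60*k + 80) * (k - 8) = -5*k^4 + 40*k^3 + 60*k^2 - 400*k - 640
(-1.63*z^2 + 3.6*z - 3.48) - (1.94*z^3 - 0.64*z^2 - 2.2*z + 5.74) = -1.94*z^3 - 0.99*z^2 + 5.8*z - 9.22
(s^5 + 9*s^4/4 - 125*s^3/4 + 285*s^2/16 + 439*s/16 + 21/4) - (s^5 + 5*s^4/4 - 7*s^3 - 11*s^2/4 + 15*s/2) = s^4 - 97*s^3/4 + 329*s^2/16 + 319*s/16 + 21/4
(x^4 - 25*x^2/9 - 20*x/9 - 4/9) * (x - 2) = x^5 - 2*x^4 - 25*x^3/9 + 10*x^2/3 + 4*x + 8/9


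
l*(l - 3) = l^2 - 3*l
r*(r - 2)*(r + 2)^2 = r^4 + 2*r^3 - 4*r^2 - 8*r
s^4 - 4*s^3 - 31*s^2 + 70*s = s*(s - 7)*(s - 2)*(s + 5)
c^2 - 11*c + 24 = (c - 8)*(c - 3)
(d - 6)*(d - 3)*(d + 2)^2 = d^4 - 5*d^3 - 14*d^2 + 36*d + 72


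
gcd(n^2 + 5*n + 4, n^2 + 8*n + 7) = n + 1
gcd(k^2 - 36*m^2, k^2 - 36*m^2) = k^2 - 36*m^2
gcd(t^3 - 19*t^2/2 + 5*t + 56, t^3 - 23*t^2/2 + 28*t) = t^2 - 23*t/2 + 28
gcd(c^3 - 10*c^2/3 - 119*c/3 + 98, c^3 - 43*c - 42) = c^2 - c - 42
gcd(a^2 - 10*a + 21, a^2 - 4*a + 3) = a - 3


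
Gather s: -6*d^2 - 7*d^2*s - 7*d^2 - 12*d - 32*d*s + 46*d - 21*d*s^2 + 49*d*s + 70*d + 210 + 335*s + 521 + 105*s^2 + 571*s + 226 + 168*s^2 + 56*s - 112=-13*d^2 + 104*d + s^2*(273 - 21*d) + s*(-7*d^2 + 17*d + 962) + 845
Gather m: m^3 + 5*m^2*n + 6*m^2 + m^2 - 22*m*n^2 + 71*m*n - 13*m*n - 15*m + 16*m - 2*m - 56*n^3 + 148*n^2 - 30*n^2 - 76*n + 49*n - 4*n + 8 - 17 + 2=m^3 + m^2*(5*n + 7) + m*(-22*n^2 + 58*n - 1) - 56*n^3 + 118*n^2 - 31*n - 7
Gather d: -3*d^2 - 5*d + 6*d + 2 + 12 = -3*d^2 + d + 14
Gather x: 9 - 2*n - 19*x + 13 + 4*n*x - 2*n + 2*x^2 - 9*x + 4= -4*n + 2*x^2 + x*(4*n - 28) + 26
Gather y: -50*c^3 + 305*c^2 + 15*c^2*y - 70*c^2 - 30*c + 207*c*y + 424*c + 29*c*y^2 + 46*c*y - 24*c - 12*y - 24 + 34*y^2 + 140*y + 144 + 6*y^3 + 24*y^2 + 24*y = -50*c^3 + 235*c^2 + 370*c + 6*y^3 + y^2*(29*c + 58) + y*(15*c^2 + 253*c + 152) + 120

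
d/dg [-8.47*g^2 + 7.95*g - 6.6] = 7.95 - 16.94*g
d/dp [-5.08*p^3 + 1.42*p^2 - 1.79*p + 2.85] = -15.24*p^2 + 2.84*p - 1.79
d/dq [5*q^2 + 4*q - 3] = 10*q + 4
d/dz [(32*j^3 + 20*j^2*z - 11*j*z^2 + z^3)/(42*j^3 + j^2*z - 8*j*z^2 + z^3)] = j*(808*j^4 - 412*j^3*z + 179*j^2*z^2 - 38*j*z^3 + 3*z^4)/(1764*j^6 + 84*j^5*z - 671*j^4*z^2 + 68*j^3*z^3 + 66*j^2*z^4 - 16*j*z^5 + z^6)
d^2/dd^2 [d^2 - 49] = 2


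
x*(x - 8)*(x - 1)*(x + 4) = x^4 - 5*x^3 - 28*x^2 + 32*x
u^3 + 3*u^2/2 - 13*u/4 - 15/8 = (u - 3/2)*(u + 1/2)*(u + 5/2)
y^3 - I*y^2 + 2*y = y*(y - 2*I)*(y + I)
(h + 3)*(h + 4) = h^2 + 7*h + 12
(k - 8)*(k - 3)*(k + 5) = k^3 - 6*k^2 - 31*k + 120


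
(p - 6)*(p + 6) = p^2 - 36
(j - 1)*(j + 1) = j^2 - 1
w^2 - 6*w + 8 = (w - 4)*(w - 2)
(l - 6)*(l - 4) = l^2 - 10*l + 24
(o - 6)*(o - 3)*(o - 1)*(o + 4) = o^4 - 6*o^3 - 13*o^2 + 90*o - 72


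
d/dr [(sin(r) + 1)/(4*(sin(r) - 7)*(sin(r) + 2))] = (-2*sin(r) + cos(r)^2 - 10)*cos(r)/(4*(sin(r) - 7)^2*(sin(r) + 2)^2)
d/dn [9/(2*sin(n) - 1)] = -18*cos(n)/(2*sin(n) - 1)^2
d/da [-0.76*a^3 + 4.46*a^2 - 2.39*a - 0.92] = -2.28*a^2 + 8.92*a - 2.39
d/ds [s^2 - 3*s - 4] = 2*s - 3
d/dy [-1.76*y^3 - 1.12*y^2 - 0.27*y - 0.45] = -5.28*y^2 - 2.24*y - 0.27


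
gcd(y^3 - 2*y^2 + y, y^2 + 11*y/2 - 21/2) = 1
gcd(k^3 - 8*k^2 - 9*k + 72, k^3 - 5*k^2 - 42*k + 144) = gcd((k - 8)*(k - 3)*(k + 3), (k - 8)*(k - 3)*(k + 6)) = k^2 - 11*k + 24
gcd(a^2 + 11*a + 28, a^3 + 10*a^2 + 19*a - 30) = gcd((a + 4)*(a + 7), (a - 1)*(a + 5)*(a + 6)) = 1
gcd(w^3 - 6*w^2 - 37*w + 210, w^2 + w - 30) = w^2 + w - 30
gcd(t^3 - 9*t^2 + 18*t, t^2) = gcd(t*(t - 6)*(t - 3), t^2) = t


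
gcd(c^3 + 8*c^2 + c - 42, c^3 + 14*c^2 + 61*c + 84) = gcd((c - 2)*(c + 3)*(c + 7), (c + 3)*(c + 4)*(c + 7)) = c^2 + 10*c + 21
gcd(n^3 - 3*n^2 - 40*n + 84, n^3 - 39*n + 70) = n - 2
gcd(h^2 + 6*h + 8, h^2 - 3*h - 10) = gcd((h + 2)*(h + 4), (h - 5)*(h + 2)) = h + 2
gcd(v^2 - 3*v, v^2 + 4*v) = v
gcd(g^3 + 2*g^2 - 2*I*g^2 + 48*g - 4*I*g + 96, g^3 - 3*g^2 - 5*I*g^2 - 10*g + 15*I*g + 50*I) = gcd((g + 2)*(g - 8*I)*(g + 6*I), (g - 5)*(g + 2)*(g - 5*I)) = g + 2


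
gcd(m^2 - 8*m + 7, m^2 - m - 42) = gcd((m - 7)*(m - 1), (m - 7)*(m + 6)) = m - 7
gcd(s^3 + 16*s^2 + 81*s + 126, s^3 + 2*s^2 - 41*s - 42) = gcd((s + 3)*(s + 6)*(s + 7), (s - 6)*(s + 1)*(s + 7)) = s + 7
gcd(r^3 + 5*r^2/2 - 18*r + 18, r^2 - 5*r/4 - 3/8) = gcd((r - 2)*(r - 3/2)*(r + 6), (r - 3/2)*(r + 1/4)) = r - 3/2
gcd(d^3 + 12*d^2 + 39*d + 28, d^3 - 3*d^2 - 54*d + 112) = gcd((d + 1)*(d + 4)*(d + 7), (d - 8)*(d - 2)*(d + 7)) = d + 7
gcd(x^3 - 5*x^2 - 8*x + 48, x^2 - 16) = x - 4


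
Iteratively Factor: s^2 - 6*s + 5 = (s - 5)*(s - 1)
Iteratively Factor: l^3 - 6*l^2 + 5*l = (l - 1)*(l^2 - 5*l) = (l - 5)*(l - 1)*(l)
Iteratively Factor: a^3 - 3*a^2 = (a)*(a^2 - 3*a) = a^2*(a - 3)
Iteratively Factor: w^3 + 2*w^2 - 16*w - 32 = (w + 2)*(w^2 - 16) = (w - 4)*(w + 2)*(w + 4)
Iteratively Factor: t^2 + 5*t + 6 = (t + 3)*(t + 2)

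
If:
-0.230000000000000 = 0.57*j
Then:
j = -0.40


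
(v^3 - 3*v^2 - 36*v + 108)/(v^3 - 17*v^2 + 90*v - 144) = (v + 6)/(v - 8)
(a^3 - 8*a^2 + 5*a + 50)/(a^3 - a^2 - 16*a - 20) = (a - 5)/(a + 2)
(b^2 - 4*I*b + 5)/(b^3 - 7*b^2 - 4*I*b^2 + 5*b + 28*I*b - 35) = 1/(b - 7)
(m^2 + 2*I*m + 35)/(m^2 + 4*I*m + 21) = (m - 5*I)/(m - 3*I)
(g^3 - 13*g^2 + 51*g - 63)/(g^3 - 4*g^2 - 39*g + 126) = (g - 3)/(g + 6)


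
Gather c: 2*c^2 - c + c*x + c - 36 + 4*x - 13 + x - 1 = 2*c^2 + c*x + 5*x - 50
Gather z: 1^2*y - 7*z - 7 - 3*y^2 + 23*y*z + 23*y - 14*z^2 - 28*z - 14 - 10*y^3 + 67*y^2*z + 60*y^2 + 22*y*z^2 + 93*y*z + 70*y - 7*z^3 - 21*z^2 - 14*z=-10*y^3 + 57*y^2 + 94*y - 7*z^3 + z^2*(22*y - 35) + z*(67*y^2 + 116*y - 49) - 21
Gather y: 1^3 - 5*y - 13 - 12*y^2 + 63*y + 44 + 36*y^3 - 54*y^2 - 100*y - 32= 36*y^3 - 66*y^2 - 42*y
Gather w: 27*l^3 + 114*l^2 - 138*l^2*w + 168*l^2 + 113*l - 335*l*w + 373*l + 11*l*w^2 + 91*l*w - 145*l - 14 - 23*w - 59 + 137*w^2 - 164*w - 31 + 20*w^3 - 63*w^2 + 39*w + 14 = 27*l^3 + 282*l^2 + 341*l + 20*w^3 + w^2*(11*l + 74) + w*(-138*l^2 - 244*l - 148) - 90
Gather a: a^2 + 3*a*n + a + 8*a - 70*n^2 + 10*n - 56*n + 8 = a^2 + a*(3*n + 9) - 70*n^2 - 46*n + 8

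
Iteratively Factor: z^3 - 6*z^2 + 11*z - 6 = (z - 2)*(z^2 - 4*z + 3) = (z - 3)*(z - 2)*(z - 1)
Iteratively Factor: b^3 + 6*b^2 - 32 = (b + 4)*(b^2 + 2*b - 8) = (b + 4)^2*(b - 2)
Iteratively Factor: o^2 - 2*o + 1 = (o - 1)*(o - 1)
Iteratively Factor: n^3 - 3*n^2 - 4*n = (n - 4)*(n^2 + n) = n*(n - 4)*(n + 1)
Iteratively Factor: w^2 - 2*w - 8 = (w + 2)*(w - 4)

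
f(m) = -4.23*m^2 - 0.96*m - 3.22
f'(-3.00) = 24.42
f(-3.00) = -38.41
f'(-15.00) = 125.94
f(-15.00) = -940.57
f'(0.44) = -4.68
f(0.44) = -4.46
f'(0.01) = -1.04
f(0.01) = -3.23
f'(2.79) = -24.56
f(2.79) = -38.83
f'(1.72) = -15.51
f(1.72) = -17.39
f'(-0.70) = 4.96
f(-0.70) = -4.62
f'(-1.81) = 14.35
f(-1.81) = -15.34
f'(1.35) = -12.38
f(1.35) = -12.23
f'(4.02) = -34.97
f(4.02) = -75.44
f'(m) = -8.46*m - 0.96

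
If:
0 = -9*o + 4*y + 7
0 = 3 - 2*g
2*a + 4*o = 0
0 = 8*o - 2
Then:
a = -1/2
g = 3/2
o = 1/4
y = -19/16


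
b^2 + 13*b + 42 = (b + 6)*(b + 7)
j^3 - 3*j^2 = j^2*(j - 3)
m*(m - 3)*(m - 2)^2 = m^4 - 7*m^3 + 16*m^2 - 12*m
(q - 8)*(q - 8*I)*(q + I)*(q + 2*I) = q^4 - 8*q^3 - 5*I*q^3 + 22*q^2 + 40*I*q^2 - 176*q + 16*I*q - 128*I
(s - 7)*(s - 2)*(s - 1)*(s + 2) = s^4 - 8*s^3 + 3*s^2 + 32*s - 28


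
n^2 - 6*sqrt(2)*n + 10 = (n - 5*sqrt(2))*(n - sqrt(2))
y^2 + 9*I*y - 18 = (y + 3*I)*(y + 6*I)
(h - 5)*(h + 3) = h^2 - 2*h - 15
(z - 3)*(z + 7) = z^2 + 4*z - 21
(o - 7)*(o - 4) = o^2 - 11*o + 28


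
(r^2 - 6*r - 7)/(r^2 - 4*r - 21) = (r + 1)/(r + 3)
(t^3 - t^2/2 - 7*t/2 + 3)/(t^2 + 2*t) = t - 5/2 + 3/(2*t)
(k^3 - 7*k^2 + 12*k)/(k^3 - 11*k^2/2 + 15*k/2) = 2*(k - 4)/(2*k - 5)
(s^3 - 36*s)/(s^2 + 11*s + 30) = s*(s - 6)/(s + 5)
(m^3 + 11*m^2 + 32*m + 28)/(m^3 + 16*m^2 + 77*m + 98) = (m + 2)/(m + 7)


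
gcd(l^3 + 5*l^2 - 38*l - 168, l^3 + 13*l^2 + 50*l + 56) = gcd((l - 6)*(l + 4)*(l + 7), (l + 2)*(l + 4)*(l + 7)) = l^2 + 11*l + 28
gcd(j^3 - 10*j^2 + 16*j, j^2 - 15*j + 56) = j - 8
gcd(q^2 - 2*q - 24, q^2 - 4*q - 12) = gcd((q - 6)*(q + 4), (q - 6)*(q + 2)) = q - 6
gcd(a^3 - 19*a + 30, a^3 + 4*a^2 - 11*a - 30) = a^2 + 2*a - 15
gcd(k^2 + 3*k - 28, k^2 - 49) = k + 7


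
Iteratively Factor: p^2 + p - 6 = (p - 2)*(p + 3)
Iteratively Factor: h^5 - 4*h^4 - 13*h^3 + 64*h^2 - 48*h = (h - 1)*(h^4 - 3*h^3 - 16*h^2 + 48*h) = h*(h - 1)*(h^3 - 3*h^2 - 16*h + 48) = h*(h - 1)*(h + 4)*(h^2 - 7*h + 12) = h*(h - 4)*(h - 1)*(h + 4)*(h - 3)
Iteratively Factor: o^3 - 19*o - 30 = (o + 3)*(o^2 - 3*o - 10) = (o + 2)*(o + 3)*(o - 5)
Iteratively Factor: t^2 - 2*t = (t - 2)*(t)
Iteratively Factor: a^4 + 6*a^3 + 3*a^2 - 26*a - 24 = (a - 2)*(a^3 + 8*a^2 + 19*a + 12) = (a - 2)*(a + 3)*(a^2 + 5*a + 4) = (a - 2)*(a + 1)*(a + 3)*(a + 4)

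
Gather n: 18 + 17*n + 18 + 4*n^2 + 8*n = 4*n^2 + 25*n + 36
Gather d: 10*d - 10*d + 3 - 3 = 0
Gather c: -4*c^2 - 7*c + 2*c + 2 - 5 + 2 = -4*c^2 - 5*c - 1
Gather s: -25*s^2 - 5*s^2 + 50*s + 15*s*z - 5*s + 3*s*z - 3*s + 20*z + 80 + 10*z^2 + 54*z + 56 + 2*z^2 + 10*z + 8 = -30*s^2 + s*(18*z + 42) + 12*z^2 + 84*z + 144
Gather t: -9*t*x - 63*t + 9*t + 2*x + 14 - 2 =t*(-9*x - 54) + 2*x + 12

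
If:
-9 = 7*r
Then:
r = -9/7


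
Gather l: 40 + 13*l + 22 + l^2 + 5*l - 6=l^2 + 18*l + 56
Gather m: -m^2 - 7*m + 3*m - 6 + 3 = -m^2 - 4*m - 3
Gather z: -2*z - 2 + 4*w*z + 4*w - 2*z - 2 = 4*w + z*(4*w - 4) - 4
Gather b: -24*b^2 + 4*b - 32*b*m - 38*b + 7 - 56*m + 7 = -24*b^2 + b*(-32*m - 34) - 56*m + 14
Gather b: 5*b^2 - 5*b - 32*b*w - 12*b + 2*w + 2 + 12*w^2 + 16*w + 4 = 5*b^2 + b*(-32*w - 17) + 12*w^2 + 18*w + 6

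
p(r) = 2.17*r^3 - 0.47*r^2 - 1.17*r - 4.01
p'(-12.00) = 947.55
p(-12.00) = -3807.41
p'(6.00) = 227.55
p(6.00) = 440.77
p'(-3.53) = 83.27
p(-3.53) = -101.19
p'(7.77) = 384.55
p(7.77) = 976.47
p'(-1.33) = 11.60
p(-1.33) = -8.39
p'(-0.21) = -0.69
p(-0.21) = -3.81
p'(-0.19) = -0.76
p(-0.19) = -3.82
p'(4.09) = 103.89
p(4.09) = 131.81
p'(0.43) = -0.37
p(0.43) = -4.43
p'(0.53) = 0.16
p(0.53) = -4.44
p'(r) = 6.51*r^2 - 0.94*r - 1.17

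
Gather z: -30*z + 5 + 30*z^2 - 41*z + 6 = 30*z^2 - 71*z + 11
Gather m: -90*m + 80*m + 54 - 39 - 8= 7 - 10*m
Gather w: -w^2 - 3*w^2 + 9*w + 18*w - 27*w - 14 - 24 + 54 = 16 - 4*w^2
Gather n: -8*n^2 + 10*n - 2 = -8*n^2 + 10*n - 2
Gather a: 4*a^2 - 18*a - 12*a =4*a^2 - 30*a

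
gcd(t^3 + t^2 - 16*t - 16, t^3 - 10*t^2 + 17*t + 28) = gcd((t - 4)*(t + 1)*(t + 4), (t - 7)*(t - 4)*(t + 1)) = t^2 - 3*t - 4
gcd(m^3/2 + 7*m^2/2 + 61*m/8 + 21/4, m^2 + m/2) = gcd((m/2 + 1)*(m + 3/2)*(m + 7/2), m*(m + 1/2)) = 1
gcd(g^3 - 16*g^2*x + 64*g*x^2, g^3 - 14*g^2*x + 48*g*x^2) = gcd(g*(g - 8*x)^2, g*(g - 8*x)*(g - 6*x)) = -g^2 + 8*g*x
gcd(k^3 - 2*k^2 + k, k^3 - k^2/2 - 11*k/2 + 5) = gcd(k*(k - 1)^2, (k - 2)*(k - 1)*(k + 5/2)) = k - 1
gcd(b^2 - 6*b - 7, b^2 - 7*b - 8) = b + 1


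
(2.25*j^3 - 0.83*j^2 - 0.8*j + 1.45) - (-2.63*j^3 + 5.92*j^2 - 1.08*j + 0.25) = 4.88*j^3 - 6.75*j^2 + 0.28*j + 1.2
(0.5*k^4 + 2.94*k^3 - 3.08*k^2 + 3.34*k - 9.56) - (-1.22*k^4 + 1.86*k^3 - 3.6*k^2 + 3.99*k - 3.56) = 1.72*k^4 + 1.08*k^3 + 0.52*k^2 - 0.65*k - 6.0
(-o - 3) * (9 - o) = o^2 - 6*o - 27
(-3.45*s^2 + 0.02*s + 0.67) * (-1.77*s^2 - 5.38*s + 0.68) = 6.1065*s^4 + 18.5256*s^3 - 3.6395*s^2 - 3.591*s + 0.4556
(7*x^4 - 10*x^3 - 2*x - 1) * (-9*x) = -63*x^5 + 90*x^4 + 18*x^2 + 9*x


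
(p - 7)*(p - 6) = p^2 - 13*p + 42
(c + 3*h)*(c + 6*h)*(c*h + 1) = c^3*h + 9*c^2*h^2 + c^2 + 18*c*h^3 + 9*c*h + 18*h^2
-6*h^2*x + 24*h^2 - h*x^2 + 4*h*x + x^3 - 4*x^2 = (-3*h + x)*(2*h + x)*(x - 4)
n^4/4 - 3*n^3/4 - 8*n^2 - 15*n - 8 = (n/4 + 1/2)*(n - 8)*(n + 1)*(n + 2)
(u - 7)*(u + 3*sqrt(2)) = u^2 - 7*u + 3*sqrt(2)*u - 21*sqrt(2)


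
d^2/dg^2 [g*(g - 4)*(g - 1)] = 6*g - 10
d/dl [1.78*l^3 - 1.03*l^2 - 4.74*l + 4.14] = 5.34*l^2 - 2.06*l - 4.74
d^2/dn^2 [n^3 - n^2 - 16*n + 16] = 6*n - 2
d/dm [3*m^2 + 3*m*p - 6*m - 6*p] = 6*m + 3*p - 6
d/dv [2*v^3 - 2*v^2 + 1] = 2*v*(3*v - 2)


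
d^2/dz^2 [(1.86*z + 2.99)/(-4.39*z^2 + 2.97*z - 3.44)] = (-(1.86*z + 2.99)*(8.78*z - 2.97)*(17.56*z - 5.94) + (48.9924*z + 15.2038)*(4.39*z^2 - 2.97*z + 3.44))/(4.39*z^2 - 2.97*z + 3.44)^3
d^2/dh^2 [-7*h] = 0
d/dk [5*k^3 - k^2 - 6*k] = 15*k^2 - 2*k - 6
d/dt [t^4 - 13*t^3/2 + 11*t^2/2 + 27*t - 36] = 4*t^3 - 39*t^2/2 + 11*t + 27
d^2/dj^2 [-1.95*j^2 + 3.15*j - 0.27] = -3.90000000000000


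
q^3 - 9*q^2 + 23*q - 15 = (q - 5)*(q - 3)*(q - 1)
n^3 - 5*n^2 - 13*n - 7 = (n - 7)*(n + 1)^2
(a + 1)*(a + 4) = a^2 + 5*a + 4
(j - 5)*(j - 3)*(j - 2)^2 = j^4 - 12*j^3 + 51*j^2 - 92*j + 60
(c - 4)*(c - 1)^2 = c^3 - 6*c^2 + 9*c - 4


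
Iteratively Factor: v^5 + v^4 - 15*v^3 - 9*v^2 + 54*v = (v + 3)*(v^4 - 2*v^3 - 9*v^2 + 18*v) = (v - 3)*(v + 3)*(v^3 + v^2 - 6*v) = (v - 3)*(v - 2)*(v + 3)*(v^2 + 3*v) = (v - 3)*(v - 2)*(v + 3)^2*(v)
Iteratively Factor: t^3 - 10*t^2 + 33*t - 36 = (t - 4)*(t^2 - 6*t + 9) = (t - 4)*(t - 3)*(t - 3)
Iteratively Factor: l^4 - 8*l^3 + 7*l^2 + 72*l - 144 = (l - 3)*(l^3 - 5*l^2 - 8*l + 48) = (l - 4)*(l - 3)*(l^2 - l - 12) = (l - 4)*(l - 3)*(l + 3)*(l - 4)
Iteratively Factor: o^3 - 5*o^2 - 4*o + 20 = (o + 2)*(o^2 - 7*o + 10) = (o - 5)*(o + 2)*(o - 2)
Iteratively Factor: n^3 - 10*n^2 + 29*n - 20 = (n - 5)*(n^2 - 5*n + 4) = (n - 5)*(n - 4)*(n - 1)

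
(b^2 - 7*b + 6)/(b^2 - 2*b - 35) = (-b^2 + 7*b - 6)/(-b^2 + 2*b + 35)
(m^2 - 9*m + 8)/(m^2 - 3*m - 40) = (m - 1)/(m + 5)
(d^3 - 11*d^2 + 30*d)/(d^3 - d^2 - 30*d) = (d - 5)/(d + 5)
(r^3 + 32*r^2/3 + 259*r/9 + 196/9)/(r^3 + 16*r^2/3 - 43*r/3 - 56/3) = (9*r^2 + 33*r + 28)/(3*(3*r^2 - 5*r - 8))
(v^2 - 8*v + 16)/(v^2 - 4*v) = (v - 4)/v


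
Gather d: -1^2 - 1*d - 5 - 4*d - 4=-5*d - 10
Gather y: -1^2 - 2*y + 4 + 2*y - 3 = 0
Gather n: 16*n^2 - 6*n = 16*n^2 - 6*n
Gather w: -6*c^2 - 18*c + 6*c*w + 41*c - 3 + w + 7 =-6*c^2 + 23*c + w*(6*c + 1) + 4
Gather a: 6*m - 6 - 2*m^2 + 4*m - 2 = -2*m^2 + 10*m - 8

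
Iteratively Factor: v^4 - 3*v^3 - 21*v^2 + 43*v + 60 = (v + 1)*(v^3 - 4*v^2 - 17*v + 60) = (v + 1)*(v + 4)*(v^2 - 8*v + 15) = (v - 5)*(v + 1)*(v + 4)*(v - 3)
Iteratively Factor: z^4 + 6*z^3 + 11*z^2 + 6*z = (z + 1)*(z^3 + 5*z^2 + 6*z) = (z + 1)*(z + 2)*(z^2 + 3*z) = (z + 1)*(z + 2)*(z + 3)*(z)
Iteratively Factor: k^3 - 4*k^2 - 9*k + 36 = (k + 3)*(k^2 - 7*k + 12) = (k - 4)*(k + 3)*(k - 3)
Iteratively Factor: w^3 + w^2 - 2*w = (w + 2)*(w^2 - w) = w*(w + 2)*(w - 1)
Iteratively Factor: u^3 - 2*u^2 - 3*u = (u - 3)*(u^2 + u) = u*(u - 3)*(u + 1)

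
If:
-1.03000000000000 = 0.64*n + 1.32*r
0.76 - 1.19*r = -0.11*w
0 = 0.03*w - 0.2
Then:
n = -4.20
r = 1.25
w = 6.67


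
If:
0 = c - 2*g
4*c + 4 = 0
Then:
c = -1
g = -1/2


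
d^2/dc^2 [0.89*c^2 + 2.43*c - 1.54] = 1.78000000000000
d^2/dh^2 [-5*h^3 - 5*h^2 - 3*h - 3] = -30*h - 10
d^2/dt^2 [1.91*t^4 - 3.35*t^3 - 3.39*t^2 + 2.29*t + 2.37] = 22.92*t^2 - 20.1*t - 6.78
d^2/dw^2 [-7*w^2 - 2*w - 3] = -14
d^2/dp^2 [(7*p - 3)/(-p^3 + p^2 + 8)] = 2*(p^2*(3*p - 2)^2*(7*p - 3) + (21*p^2 - 14*p + (3*p - 1)*(7*p - 3))*(-p^3 + p^2 + 8))/(-p^3 + p^2 + 8)^3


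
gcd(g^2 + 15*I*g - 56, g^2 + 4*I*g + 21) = g + 7*I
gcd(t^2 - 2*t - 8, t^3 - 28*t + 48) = t - 4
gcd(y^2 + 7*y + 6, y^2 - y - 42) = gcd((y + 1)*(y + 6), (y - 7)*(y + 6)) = y + 6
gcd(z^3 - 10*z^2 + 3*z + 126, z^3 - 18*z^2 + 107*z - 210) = z^2 - 13*z + 42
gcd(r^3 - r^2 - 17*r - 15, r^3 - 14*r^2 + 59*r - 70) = r - 5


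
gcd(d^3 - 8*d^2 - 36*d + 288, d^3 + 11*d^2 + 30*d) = d + 6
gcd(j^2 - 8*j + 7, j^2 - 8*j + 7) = j^2 - 8*j + 7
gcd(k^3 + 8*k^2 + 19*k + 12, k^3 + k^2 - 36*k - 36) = k + 1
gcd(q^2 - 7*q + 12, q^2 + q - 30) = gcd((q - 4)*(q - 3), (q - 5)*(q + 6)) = 1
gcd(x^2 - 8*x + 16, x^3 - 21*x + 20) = x - 4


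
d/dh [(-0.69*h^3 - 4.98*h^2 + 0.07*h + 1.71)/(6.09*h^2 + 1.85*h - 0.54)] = (-4.2021*h^4 - 2.553*h^3 - 8.5215*h^2 - 15.4494*h - 3.2013)/(37.0881*h^4 + 22.533*h^3 - 3.1547*h^2 - 1.998*h + 0.2916)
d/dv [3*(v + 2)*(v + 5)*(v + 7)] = 9*v^2 + 84*v + 177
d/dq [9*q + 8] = 9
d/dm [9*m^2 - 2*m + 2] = 18*m - 2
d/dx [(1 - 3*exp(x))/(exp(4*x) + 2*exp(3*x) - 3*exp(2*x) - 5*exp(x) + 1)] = (9*exp(4*x) + 8*exp(3*x) - 15*exp(2*x) + 6*exp(x) + 2)*exp(x)/(exp(8*x) + 4*exp(7*x) - 2*exp(6*x) - 22*exp(5*x) - 9*exp(4*x) + 34*exp(3*x) + 19*exp(2*x) - 10*exp(x) + 1)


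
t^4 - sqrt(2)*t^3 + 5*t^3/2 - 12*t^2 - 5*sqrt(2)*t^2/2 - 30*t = t*(t + 5/2)*(t - 3*sqrt(2))*(t + 2*sqrt(2))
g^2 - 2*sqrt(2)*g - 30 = (g - 5*sqrt(2))*(g + 3*sqrt(2))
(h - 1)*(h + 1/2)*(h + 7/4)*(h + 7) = h^4 + 33*h^3/4 + 59*h^2/8 - 21*h/2 - 49/8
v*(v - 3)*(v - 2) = v^3 - 5*v^2 + 6*v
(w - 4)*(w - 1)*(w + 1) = w^3 - 4*w^2 - w + 4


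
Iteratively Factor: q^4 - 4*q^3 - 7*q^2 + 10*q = (q - 1)*(q^3 - 3*q^2 - 10*q) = q*(q - 1)*(q^2 - 3*q - 10) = q*(q - 5)*(q - 1)*(q + 2)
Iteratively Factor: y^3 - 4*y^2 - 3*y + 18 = (y - 3)*(y^2 - y - 6) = (y - 3)*(y + 2)*(y - 3)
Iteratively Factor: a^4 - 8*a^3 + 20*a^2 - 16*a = (a - 2)*(a^3 - 6*a^2 + 8*a) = (a - 4)*(a - 2)*(a^2 - 2*a) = (a - 4)*(a - 2)^2*(a)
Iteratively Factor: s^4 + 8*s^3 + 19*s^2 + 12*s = (s + 3)*(s^3 + 5*s^2 + 4*s) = (s + 3)*(s + 4)*(s^2 + s) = s*(s + 3)*(s + 4)*(s + 1)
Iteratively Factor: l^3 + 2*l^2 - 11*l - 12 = (l + 1)*(l^2 + l - 12) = (l - 3)*(l + 1)*(l + 4)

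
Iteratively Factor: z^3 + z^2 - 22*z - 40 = (z + 2)*(z^2 - z - 20) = (z + 2)*(z + 4)*(z - 5)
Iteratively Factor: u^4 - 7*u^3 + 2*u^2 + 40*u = (u + 2)*(u^3 - 9*u^2 + 20*u) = u*(u + 2)*(u^2 - 9*u + 20) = u*(u - 5)*(u + 2)*(u - 4)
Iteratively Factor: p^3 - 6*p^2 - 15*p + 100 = (p - 5)*(p^2 - p - 20) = (p - 5)^2*(p + 4)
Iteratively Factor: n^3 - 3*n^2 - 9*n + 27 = (n + 3)*(n^2 - 6*n + 9) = (n - 3)*(n + 3)*(n - 3)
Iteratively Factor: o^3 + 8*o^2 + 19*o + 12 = (o + 1)*(o^2 + 7*o + 12) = (o + 1)*(o + 4)*(o + 3)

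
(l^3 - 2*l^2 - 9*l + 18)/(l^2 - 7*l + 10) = (l^2 - 9)/(l - 5)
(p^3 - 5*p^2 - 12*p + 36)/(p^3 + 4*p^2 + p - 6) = (p^2 - 8*p + 12)/(p^2 + p - 2)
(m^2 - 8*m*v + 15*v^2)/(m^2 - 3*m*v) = (m - 5*v)/m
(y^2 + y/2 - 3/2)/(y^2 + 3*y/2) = (y - 1)/y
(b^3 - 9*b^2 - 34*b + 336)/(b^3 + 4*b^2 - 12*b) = (b^2 - 15*b + 56)/(b*(b - 2))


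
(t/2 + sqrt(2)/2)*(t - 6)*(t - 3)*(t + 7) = t^4/2 - t^3 + sqrt(2)*t^3/2 - 45*t^2/2 - sqrt(2)*t^2 - 45*sqrt(2)*t/2 + 63*t + 63*sqrt(2)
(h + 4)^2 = h^2 + 8*h + 16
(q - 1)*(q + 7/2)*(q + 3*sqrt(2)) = q^3 + 5*q^2/2 + 3*sqrt(2)*q^2 - 7*q/2 + 15*sqrt(2)*q/2 - 21*sqrt(2)/2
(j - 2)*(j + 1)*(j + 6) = j^3 + 5*j^2 - 8*j - 12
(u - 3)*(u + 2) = u^2 - u - 6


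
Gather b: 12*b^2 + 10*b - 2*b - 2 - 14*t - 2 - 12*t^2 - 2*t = 12*b^2 + 8*b - 12*t^2 - 16*t - 4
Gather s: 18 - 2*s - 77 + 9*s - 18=7*s - 77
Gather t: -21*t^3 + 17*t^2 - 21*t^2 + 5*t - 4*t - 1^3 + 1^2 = -21*t^3 - 4*t^2 + t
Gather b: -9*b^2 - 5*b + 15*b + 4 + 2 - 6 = -9*b^2 + 10*b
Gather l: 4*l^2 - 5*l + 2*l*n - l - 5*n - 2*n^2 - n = 4*l^2 + l*(2*n - 6) - 2*n^2 - 6*n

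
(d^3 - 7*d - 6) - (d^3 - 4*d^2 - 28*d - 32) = 4*d^2 + 21*d + 26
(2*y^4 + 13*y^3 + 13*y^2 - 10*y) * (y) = 2*y^5 + 13*y^4 + 13*y^3 - 10*y^2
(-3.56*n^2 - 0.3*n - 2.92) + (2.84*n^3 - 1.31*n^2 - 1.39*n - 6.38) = 2.84*n^3 - 4.87*n^2 - 1.69*n - 9.3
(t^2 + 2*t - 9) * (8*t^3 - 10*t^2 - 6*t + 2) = 8*t^5 + 6*t^4 - 98*t^3 + 80*t^2 + 58*t - 18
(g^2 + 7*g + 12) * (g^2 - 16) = g^4 + 7*g^3 - 4*g^2 - 112*g - 192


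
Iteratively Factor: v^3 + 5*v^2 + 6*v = (v)*(v^2 + 5*v + 6) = v*(v + 3)*(v + 2)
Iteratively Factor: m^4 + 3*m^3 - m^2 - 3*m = (m + 1)*(m^3 + 2*m^2 - 3*m) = (m - 1)*(m + 1)*(m^2 + 3*m) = m*(m - 1)*(m + 1)*(m + 3)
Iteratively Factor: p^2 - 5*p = (p - 5)*(p)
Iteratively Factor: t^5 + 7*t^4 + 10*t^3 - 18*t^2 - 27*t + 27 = (t + 3)*(t^4 + 4*t^3 - 2*t^2 - 12*t + 9) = (t + 3)^2*(t^3 + t^2 - 5*t + 3) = (t + 3)^3*(t^2 - 2*t + 1) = (t - 1)*(t + 3)^3*(t - 1)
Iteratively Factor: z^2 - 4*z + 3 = (z - 3)*(z - 1)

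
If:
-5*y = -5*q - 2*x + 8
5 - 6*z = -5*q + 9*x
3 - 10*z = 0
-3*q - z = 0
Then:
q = -1/10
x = 3/10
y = -79/50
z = 3/10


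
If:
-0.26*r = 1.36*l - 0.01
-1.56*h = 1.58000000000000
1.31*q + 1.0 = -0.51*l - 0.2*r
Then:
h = -1.01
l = 0.00735294117647059 - 0.191176470588235*r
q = -0.0782442748091603*r - 0.766221374045801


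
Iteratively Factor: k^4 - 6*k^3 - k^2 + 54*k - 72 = (k - 3)*(k^3 - 3*k^2 - 10*k + 24) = (k - 3)*(k + 3)*(k^2 - 6*k + 8) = (k - 3)*(k - 2)*(k + 3)*(k - 4)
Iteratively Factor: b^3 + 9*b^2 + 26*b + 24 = (b + 3)*(b^2 + 6*b + 8) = (b + 3)*(b + 4)*(b + 2)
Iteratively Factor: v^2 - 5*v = (v - 5)*(v)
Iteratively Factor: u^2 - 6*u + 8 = (u - 4)*(u - 2)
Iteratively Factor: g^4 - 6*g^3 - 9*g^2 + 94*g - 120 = (g - 2)*(g^3 - 4*g^2 - 17*g + 60) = (g - 5)*(g - 2)*(g^2 + g - 12) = (g - 5)*(g - 2)*(g + 4)*(g - 3)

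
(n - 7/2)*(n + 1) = n^2 - 5*n/2 - 7/2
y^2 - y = y*(y - 1)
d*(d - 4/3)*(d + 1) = d^3 - d^2/3 - 4*d/3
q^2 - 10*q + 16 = (q - 8)*(q - 2)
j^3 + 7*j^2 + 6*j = j*(j + 1)*(j + 6)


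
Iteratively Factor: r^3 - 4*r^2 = (r)*(r^2 - 4*r) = r*(r - 4)*(r)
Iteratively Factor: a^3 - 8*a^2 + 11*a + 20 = (a - 5)*(a^2 - 3*a - 4) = (a - 5)*(a - 4)*(a + 1)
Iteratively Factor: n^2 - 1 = (n + 1)*(n - 1)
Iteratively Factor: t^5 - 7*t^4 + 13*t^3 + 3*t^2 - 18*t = (t)*(t^4 - 7*t^3 + 13*t^2 + 3*t - 18) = t*(t - 2)*(t^3 - 5*t^2 + 3*t + 9) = t*(t - 3)*(t - 2)*(t^2 - 2*t - 3) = t*(t - 3)*(t - 2)*(t + 1)*(t - 3)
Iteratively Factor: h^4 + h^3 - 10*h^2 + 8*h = (h)*(h^3 + h^2 - 10*h + 8) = h*(h + 4)*(h^2 - 3*h + 2) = h*(h - 1)*(h + 4)*(h - 2)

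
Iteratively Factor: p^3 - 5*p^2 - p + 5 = (p - 5)*(p^2 - 1) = (p - 5)*(p - 1)*(p + 1)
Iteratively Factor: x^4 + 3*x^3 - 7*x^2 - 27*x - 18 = (x + 3)*(x^3 - 7*x - 6) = (x - 3)*(x + 3)*(x^2 + 3*x + 2) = (x - 3)*(x + 2)*(x + 3)*(x + 1)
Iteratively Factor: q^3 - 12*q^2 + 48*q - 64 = (q - 4)*(q^2 - 8*q + 16) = (q - 4)^2*(q - 4)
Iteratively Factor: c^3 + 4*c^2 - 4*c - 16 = (c - 2)*(c^2 + 6*c + 8) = (c - 2)*(c + 4)*(c + 2)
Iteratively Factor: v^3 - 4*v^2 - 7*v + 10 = (v + 2)*(v^2 - 6*v + 5) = (v - 5)*(v + 2)*(v - 1)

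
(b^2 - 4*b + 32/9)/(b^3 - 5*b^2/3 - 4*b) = (-9*b^2 + 36*b - 32)/(3*b*(-3*b^2 + 5*b + 12))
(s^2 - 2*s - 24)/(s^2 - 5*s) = (s^2 - 2*s - 24)/(s*(s - 5))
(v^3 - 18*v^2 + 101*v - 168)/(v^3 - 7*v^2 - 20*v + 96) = (v - 7)/(v + 4)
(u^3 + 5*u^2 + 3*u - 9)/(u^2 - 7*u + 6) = (u^2 + 6*u + 9)/(u - 6)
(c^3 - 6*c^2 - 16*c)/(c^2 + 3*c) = (c^2 - 6*c - 16)/(c + 3)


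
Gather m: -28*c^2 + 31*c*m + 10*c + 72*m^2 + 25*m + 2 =-28*c^2 + 10*c + 72*m^2 + m*(31*c + 25) + 2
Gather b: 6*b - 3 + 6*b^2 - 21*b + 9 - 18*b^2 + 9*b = -12*b^2 - 6*b + 6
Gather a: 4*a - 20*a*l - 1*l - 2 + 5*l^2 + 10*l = a*(4 - 20*l) + 5*l^2 + 9*l - 2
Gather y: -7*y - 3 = -7*y - 3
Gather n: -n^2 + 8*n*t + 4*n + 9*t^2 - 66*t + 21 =-n^2 + n*(8*t + 4) + 9*t^2 - 66*t + 21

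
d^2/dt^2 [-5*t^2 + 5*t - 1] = -10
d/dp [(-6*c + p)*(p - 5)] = -6*c + 2*p - 5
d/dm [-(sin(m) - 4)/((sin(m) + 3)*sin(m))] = (cos(m) - 8/tan(m) - 12*cos(m)/sin(m)^2)/(sin(m) + 3)^2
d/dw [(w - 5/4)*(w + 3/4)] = 2*w - 1/2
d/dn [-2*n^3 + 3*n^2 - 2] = 6*n*(1 - n)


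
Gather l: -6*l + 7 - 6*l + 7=14 - 12*l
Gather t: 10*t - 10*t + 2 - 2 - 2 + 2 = 0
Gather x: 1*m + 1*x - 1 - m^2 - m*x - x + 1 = -m^2 - m*x + m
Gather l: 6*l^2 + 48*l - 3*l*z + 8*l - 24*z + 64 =6*l^2 + l*(56 - 3*z) - 24*z + 64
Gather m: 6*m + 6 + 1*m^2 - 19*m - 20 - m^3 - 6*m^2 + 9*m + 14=-m^3 - 5*m^2 - 4*m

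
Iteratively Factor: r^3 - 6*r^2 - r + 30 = (r - 3)*(r^2 - 3*r - 10) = (r - 5)*(r - 3)*(r + 2)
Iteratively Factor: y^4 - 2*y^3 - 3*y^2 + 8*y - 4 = (y - 1)*(y^3 - y^2 - 4*y + 4) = (y - 2)*(y - 1)*(y^2 + y - 2) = (y - 2)*(y - 1)^2*(y + 2)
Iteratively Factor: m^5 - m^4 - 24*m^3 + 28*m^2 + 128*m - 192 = (m - 2)*(m^4 + m^3 - 22*m^2 - 16*m + 96) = (m - 2)*(m + 4)*(m^3 - 3*m^2 - 10*m + 24) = (m - 2)^2*(m + 4)*(m^2 - m - 12) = (m - 2)^2*(m + 3)*(m + 4)*(m - 4)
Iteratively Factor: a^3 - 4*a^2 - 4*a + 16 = (a + 2)*(a^2 - 6*a + 8) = (a - 2)*(a + 2)*(a - 4)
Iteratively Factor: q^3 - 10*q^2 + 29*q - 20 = (q - 1)*(q^2 - 9*q + 20) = (q - 5)*(q - 1)*(q - 4)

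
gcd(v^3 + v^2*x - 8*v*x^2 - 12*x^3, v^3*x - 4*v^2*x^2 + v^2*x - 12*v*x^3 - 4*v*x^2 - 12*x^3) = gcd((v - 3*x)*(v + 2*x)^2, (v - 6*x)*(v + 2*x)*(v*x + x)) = v + 2*x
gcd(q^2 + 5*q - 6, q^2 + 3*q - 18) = q + 6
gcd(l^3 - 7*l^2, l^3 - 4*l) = l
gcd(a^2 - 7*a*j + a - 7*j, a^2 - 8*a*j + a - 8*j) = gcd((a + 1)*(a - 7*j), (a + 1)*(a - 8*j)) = a + 1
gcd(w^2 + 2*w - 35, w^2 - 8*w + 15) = w - 5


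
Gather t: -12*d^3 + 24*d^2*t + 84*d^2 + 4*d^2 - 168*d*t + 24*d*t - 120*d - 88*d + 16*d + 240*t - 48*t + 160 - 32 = -12*d^3 + 88*d^2 - 192*d + t*(24*d^2 - 144*d + 192) + 128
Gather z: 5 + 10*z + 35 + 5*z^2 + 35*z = 5*z^2 + 45*z + 40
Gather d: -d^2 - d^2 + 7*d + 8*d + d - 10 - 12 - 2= -2*d^2 + 16*d - 24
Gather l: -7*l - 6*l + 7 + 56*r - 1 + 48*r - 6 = -13*l + 104*r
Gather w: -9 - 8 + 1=-16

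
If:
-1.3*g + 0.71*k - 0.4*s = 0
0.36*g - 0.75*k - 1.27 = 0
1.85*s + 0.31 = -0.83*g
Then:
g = -1.46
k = -2.39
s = 0.49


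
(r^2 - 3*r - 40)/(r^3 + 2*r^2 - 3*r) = (r^2 - 3*r - 40)/(r*(r^2 + 2*r - 3))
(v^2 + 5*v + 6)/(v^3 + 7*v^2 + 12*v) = (v + 2)/(v*(v + 4))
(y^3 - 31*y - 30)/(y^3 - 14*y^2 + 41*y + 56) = (y^2 - y - 30)/(y^2 - 15*y + 56)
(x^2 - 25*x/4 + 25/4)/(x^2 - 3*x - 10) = (x - 5/4)/(x + 2)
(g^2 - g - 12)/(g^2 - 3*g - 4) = (g + 3)/(g + 1)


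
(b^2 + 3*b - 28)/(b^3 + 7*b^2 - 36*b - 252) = (b - 4)/(b^2 - 36)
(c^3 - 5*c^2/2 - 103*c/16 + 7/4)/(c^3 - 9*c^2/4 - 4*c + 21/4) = (c^2 - 17*c/4 + 1)/(c^2 - 4*c + 3)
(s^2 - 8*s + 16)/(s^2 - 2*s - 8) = (s - 4)/(s + 2)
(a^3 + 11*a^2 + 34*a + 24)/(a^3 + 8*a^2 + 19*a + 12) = (a + 6)/(a + 3)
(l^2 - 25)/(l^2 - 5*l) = (l + 5)/l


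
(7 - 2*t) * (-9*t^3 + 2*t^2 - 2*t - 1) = 18*t^4 - 67*t^3 + 18*t^2 - 12*t - 7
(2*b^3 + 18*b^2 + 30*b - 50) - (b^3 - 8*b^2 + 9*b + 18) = b^3 + 26*b^2 + 21*b - 68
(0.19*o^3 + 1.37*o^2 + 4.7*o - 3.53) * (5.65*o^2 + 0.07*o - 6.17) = 1.0735*o^5 + 7.7538*o^4 + 25.4786*o^3 - 28.0684*o^2 - 29.2461*o + 21.7801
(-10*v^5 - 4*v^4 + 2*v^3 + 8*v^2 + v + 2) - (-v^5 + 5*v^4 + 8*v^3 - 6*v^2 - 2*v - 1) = -9*v^5 - 9*v^4 - 6*v^3 + 14*v^2 + 3*v + 3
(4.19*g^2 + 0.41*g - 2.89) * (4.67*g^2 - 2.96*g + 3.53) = 19.5673*g^4 - 10.4877*g^3 + 0.0808000000000013*g^2 + 10.0017*g - 10.2017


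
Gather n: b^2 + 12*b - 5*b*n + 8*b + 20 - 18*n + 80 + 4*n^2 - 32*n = b^2 + 20*b + 4*n^2 + n*(-5*b - 50) + 100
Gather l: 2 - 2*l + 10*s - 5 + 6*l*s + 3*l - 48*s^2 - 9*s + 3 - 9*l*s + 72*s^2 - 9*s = l*(1 - 3*s) + 24*s^2 - 8*s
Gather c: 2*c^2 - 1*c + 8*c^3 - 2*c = 8*c^3 + 2*c^2 - 3*c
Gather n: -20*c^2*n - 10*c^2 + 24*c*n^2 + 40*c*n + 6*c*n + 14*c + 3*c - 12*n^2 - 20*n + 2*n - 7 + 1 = -10*c^2 + 17*c + n^2*(24*c - 12) + n*(-20*c^2 + 46*c - 18) - 6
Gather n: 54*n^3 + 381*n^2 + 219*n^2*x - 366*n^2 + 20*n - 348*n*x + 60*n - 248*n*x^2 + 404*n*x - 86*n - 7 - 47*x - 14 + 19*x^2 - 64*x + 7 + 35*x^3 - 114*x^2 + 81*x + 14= 54*n^3 + n^2*(219*x + 15) + n*(-248*x^2 + 56*x - 6) + 35*x^3 - 95*x^2 - 30*x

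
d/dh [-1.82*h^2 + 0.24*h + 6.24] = 0.24 - 3.64*h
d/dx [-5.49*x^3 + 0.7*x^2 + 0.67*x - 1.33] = -16.47*x^2 + 1.4*x + 0.67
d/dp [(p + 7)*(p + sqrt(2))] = 2*p + sqrt(2) + 7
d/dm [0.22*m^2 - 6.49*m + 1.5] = 0.44*m - 6.49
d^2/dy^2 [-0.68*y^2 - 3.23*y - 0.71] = -1.36000000000000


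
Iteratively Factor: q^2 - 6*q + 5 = (q - 1)*(q - 5)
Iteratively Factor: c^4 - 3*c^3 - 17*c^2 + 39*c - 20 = (c + 4)*(c^3 - 7*c^2 + 11*c - 5) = (c - 1)*(c + 4)*(c^2 - 6*c + 5) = (c - 1)^2*(c + 4)*(c - 5)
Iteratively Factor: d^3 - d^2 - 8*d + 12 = (d + 3)*(d^2 - 4*d + 4) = (d - 2)*(d + 3)*(d - 2)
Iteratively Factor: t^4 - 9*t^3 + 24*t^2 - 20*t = (t)*(t^3 - 9*t^2 + 24*t - 20) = t*(t - 5)*(t^2 - 4*t + 4) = t*(t - 5)*(t - 2)*(t - 2)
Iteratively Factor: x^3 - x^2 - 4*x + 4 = (x - 1)*(x^2 - 4) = (x - 1)*(x + 2)*(x - 2)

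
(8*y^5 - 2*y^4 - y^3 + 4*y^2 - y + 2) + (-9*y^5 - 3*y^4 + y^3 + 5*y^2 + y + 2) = -y^5 - 5*y^4 + 9*y^2 + 4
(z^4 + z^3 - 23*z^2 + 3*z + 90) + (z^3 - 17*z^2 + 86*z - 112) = z^4 + 2*z^3 - 40*z^2 + 89*z - 22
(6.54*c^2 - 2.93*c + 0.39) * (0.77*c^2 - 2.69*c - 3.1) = 5.0358*c^4 - 19.8487*c^3 - 12.092*c^2 + 8.0339*c - 1.209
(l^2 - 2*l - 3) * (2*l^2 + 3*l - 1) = 2*l^4 - l^3 - 13*l^2 - 7*l + 3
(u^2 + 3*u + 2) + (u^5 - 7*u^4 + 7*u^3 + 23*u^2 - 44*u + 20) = u^5 - 7*u^4 + 7*u^3 + 24*u^2 - 41*u + 22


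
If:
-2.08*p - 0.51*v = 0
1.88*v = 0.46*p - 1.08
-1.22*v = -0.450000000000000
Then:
No Solution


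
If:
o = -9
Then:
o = -9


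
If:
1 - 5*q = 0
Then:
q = 1/5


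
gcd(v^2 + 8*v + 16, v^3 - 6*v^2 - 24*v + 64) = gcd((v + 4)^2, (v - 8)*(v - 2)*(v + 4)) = v + 4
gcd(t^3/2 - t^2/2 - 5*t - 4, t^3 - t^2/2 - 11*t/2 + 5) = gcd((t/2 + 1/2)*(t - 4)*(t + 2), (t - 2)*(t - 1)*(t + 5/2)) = 1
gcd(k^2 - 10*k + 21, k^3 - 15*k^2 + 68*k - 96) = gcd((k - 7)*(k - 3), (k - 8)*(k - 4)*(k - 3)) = k - 3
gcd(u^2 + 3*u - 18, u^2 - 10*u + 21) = u - 3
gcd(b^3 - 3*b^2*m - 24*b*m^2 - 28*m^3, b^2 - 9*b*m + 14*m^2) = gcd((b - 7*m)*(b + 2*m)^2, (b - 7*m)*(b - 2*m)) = b - 7*m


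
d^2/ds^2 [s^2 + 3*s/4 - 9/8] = 2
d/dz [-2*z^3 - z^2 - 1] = 2*z*(-3*z - 1)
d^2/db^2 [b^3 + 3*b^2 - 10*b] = 6*b + 6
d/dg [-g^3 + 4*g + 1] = 4 - 3*g^2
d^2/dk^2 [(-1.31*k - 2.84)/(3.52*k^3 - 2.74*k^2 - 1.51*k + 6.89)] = (-97.388544*k^5 - 346.456704*k^4 + 404.663976*k^3 + 343.89552*k^2 + 194.38062*k - 147.439634)/(43.614208*k^9 - 101.849088*k^8 + 23.151744*k^7 + 322.920632*k^6 - 408.647604*k^5 - 83.290698*k^4 + 668.902541*k^3 - 343.090995*k^2 - 215.048613*k + 327.082769)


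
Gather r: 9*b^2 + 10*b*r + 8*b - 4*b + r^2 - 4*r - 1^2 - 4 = 9*b^2 + 4*b + r^2 + r*(10*b - 4) - 5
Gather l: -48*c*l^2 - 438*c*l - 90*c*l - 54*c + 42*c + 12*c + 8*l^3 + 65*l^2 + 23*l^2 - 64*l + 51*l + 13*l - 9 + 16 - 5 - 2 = -528*c*l + 8*l^3 + l^2*(88 - 48*c)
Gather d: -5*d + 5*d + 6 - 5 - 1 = 0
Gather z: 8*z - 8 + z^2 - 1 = z^2 + 8*z - 9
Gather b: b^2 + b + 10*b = b^2 + 11*b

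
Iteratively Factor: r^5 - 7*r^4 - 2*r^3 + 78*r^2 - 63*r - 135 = (r - 3)*(r^4 - 4*r^3 - 14*r^2 + 36*r + 45) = (r - 5)*(r - 3)*(r^3 + r^2 - 9*r - 9) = (r - 5)*(r - 3)*(r + 3)*(r^2 - 2*r - 3) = (r - 5)*(r - 3)^2*(r + 3)*(r + 1)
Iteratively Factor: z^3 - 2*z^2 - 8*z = (z + 2)*(z^2 - 4*z) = (z - 4)*(z + 2)*(z)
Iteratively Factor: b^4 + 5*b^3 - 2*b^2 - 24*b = (b - 2)*(b^3 + 7*b^2 + 12*b) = (b - 2)*(b + 4)*(b^2 + 3*b) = b*(b - 2)*(b + 4)*(b + 3)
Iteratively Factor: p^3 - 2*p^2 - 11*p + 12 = (p - 4)*(p^2 + 2*p - 3) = (p - 4)*(p - 1)*(p + 3)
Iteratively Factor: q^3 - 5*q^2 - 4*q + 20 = (q - 2)*(q^2 - 3*q - 10) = (q - 2)*(q + 2)*(q - 5)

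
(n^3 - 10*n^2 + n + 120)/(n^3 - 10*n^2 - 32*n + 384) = (n^2 - 2*n - 15)/(n^2 - 2*n - 48)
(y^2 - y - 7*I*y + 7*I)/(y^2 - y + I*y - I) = (y - 7*I)/(y + I)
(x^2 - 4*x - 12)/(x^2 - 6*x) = (x + 2)/x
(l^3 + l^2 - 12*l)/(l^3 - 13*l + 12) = l/(l - 1)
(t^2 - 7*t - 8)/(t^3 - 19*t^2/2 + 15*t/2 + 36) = 2*(t + 1)/(2*t^2 - 3*t - 9)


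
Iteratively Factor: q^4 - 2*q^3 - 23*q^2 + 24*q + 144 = (q + 3)*(q^3 - 5*q^2 - 8*q + 48) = (q + 3)^2*(q^2 - 8*q + 16) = (q - 4)*(q + 3)^2*(q - 4)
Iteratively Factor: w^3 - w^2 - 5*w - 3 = (w + 1)*(w^2 - 2*w - 3) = (w - 3)*(w + 1)*(w + 1)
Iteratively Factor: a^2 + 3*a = (a + 3)*(a)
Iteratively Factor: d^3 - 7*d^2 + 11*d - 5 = (d - 1)*(d^2 - 6*d + 5) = (d - 1)^2*(d - 5)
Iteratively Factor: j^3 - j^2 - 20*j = (j - 5)*(j^2 + 4*j) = j*(j - 5)*(j + 4)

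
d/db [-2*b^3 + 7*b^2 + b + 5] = -6*b^2 + 14*b + 1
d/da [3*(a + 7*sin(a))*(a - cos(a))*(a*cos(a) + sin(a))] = -3*(a + 7*sin(a))*(a - cos(a))*(a*sin(a) - 2*cos(a)) + 3*(a + 7*sin(a))*(a*cos(a) + sin(a))*(sin(a) + 1) + 3*(a - cos(a))*(a*cos(a) + sin(a))*(7*cos(a) + 1)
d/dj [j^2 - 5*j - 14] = 2*j - 5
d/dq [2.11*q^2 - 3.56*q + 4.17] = 4.22*q - 3.56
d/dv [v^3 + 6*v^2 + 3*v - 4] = 3*v^2 + 12*v + 3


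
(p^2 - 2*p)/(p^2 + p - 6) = p/(p + 3)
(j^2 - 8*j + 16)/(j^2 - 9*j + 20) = (j - 4)/(j - 5)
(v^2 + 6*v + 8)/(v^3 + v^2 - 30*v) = (v^2 + 6*v + 8)/(v*(v^2 + v - 30))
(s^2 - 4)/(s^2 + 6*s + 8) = (s - 2)/(s + 4)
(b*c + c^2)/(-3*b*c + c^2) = (-b - c)/(3*b - c)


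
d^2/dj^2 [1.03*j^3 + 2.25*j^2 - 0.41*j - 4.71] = 6.18*j + 4.5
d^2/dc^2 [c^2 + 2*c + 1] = 2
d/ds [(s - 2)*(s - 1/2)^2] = 3*s^2 - 6*s + 9/4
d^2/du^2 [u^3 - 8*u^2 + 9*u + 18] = 6*u - 16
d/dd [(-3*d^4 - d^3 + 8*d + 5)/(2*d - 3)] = (-18*d^4 + 32*d^3 + 9*d^2 - 34)/(4*d^2 - 12*d + 9)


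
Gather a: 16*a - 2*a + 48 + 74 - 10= 14*a + 112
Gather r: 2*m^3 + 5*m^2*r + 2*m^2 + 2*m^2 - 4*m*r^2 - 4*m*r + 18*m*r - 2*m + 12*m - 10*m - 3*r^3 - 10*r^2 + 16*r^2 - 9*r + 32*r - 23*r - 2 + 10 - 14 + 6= 2*m^3 + 4*m^2 - 3*r^3 + r^2*(6 - 4*m) + r*(5*m^2 + 14*m)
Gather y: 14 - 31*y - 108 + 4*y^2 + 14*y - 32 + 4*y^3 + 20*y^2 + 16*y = 4*y^3 + 24*y^2 - y - 126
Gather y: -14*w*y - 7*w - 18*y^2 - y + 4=-7*w - 18*y^2 + y*(-14*w - 1) + 4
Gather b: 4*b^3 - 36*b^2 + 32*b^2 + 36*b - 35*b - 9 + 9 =4*b^3 - 4*b^2 + b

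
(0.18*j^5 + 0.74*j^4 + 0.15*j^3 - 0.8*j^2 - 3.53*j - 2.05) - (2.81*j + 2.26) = 0.18*j^5 + 0.74*j^4 + 0.15*j^3 - 0.8*j^2 - 6.34*j - 4.31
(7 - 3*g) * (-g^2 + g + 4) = 3*g^3 - 10*g^2 - 5*g + 28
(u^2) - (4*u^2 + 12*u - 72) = -3*u^2 - 12*u + 72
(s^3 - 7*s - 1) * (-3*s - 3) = -3*s^4 - 3*s^3 + 21*s^2 + 24*s + 3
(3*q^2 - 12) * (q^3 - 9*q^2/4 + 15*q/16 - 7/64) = 3*q^5 - 27*q^4/4 - 147*q^3/16 + 1707*q^2/64 - 45*q/4 + 21/16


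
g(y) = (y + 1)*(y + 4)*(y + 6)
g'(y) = (y + 1)*(y + 4) + (y + 1)*(y + 6) + (y + 4)*(y + 6)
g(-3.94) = -0.36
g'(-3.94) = -6.11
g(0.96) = 67.66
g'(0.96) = 57.88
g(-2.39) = -8.08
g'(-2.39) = -1.44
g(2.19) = 161.72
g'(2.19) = 96.57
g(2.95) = 245.70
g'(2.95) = 125.01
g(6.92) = 1117.40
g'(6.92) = 329.90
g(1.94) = 138.66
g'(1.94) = 87.97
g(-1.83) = -7.51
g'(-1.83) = 3.79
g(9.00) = 1950.00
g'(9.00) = 475.00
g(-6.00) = 0.00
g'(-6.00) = 10.00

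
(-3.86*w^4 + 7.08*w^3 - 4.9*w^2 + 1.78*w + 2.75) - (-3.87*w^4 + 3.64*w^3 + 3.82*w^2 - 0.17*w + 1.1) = 0.0100000000000002*w^4 + 3.44*w^3 - 8.72*w^2 + 1.95*w + 1.65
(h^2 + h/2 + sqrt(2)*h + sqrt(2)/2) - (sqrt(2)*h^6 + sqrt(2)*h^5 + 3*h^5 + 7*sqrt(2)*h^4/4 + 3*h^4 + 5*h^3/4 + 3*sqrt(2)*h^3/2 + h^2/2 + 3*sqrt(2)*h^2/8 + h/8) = -sqrt(2)*h^6 - 3*h^5 - sqrt(2)*h^5 - 3*h^4 - 7*sqrt(2)*h^4/4 - 3*sqrt(2)*h^3/2 - 5*h^3/4 - 3*sqrt(2)*h^2/8 + h^2/2 + 3*h/8 + sqrt(2)*h + sqrt(2)/2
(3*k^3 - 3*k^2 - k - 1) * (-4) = -12*k^3 + 12*k^2 + 4*k + 4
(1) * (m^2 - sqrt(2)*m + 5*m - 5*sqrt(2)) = m^2 - sqrt(2)*m + 5*m - 5*sqrt(2)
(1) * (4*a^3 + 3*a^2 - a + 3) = 4*a^3 + 3*a^2 - a + 3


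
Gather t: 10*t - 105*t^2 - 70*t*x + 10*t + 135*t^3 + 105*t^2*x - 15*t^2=135*t^3 + t^2*(105*x - 120) + t*(20 - 70*x)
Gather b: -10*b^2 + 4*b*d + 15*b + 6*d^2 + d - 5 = -10*b^2 + b*(4*d + 15) + 6*d^2 + d - 5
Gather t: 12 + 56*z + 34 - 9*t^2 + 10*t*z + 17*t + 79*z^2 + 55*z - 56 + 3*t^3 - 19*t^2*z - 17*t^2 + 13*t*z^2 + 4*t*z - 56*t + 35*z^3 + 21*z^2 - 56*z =3*t^3 + t^2*(-19*z - 26) + t*(13*z^2 + 14*z - 39) + 35*z^3 + 100*z^2 + 55*z - 10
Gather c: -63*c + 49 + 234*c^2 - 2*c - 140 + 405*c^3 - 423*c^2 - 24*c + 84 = 405*c^3 - 189*c^2 - 89*c - 7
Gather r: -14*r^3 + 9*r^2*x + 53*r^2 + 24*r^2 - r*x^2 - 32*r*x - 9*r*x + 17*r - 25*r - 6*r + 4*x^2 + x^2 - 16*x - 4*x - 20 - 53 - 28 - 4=-14*r^3 + r^2*(9*x + 77) + r*(-x^2 - 41*x - 14) + 5*x^2 - 20*x - 105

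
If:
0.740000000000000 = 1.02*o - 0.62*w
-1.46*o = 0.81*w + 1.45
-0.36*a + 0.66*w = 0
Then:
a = -2.71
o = -0.17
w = -1.48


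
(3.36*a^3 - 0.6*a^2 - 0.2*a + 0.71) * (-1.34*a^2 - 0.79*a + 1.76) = -4.5024*a^5 - 1.8504*a^4 + 6.6556*a^3 - 1.8494*a^2 - 0.9129*a + 1.2496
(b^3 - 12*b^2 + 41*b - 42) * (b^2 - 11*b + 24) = b^5 - 23*b^4 + 197*b^3 - 781*b^2 + 1446*b - 1008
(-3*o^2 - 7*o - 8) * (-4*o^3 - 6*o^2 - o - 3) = 12*o^5 + 46*o^4 + 77*o^3 + 64*o^2 + 29*o + 24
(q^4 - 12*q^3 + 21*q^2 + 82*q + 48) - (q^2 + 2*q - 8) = q^4 - 12*q^3 + 20*q^2 + 80*q + 56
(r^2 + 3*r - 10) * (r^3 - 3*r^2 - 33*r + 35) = r^5 - 52*r^3 - 34*r^2 + 435*r - 350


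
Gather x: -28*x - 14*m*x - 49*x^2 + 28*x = -14*m*x - 49*x^2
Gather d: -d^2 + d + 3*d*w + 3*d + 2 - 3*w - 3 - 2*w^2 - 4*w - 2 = -d^2 + d*(3*w + 4) - 2*w^2 - 7*w - 3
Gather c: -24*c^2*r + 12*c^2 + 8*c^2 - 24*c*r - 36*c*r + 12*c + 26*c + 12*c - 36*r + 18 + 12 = c^2*(20 - 24*r) + c*(50 - 60*r) - 36*r + 30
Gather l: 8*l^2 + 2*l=8*l^2 + 2*l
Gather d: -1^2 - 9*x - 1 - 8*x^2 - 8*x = -8*x^2 - 17*x - 2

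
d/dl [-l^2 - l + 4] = -2*l - 1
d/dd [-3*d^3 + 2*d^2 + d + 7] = -9*d^2 + 4*d + 1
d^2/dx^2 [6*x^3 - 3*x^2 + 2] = 36*x - 6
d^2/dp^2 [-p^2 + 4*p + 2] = -2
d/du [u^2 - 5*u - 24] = 2*u - 5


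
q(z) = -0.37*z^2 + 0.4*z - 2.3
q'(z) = 0.4 - 0.74*z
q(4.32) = -7.48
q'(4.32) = -2.80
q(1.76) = -2.74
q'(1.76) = -0.90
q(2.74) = -3.98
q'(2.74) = -1.63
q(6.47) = -15.20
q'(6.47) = -4.39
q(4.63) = -8.38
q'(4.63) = -3.03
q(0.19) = -2.24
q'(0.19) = 0.26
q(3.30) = -5.01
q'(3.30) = -2.04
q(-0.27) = -2.43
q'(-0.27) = 0.60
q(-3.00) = -6.83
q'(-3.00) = 2.62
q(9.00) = -28.67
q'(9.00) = -6.26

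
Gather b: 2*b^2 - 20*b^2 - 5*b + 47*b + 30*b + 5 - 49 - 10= -18*b^2 + 72*b - 54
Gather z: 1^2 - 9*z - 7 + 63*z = 54*z - 6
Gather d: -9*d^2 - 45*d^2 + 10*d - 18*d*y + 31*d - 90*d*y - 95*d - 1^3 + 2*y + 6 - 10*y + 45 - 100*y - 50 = -54*d^2 + d*(-108*y - 54) - 108*y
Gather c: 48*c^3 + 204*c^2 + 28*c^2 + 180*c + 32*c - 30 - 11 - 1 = 48*c^3 + 232*c^2 + 212*c - 42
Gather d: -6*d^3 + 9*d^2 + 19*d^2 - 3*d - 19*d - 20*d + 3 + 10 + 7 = -6*d^3 + 28*d^2 - 42*d + 20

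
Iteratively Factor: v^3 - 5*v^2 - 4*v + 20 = (v - 5)*(v^2 - 4) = (v - 5)*(v - 2)*(v + 2)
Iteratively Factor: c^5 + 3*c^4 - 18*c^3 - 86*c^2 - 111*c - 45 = (c + 1)*(c^4 + 2*c^3 - 20*c^2 - 66*c - 45) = (c + 1)^2*(c^3 + c^2 - 21*c - 45) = (c + 1)^2*(c + 3)*(c^2 - 2*c - 15) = (c - 5)*(c + 1)^2*(c + 3)*(c + 3)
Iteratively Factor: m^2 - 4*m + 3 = (m - 1)*(m - 3)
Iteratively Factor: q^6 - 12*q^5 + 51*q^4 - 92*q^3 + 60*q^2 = (q - 2)*(q^5 - 10*q^4 + 31*q^3 - 30*q^2) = q*(q - 2)*(q^4 - 10*q^3 + 31*q^2 - 30*q) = q*(q - 3)*(q - 2)*(q^3 - 7*q^2 + 10*q) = q^2*(q - 3)*(q - 2)*(q^2 - 7*q + 10) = q^2*(q - 3)*(q - 2)^2*(q - 5)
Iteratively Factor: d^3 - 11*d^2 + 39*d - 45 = (d - 3)*(d^2 - 8*d + 15) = (d - 3)^2*(d - 5)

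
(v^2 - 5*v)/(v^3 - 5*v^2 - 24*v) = (5 - v)/(-v^2 + 5*v + 24)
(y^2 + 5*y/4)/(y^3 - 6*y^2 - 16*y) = (y + 5/4)/(y^2 - 6*y - 16)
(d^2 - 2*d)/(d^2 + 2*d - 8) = d/(d + 4)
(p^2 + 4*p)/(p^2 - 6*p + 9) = p*(p + 4)/(p^2 - 6*p + 9)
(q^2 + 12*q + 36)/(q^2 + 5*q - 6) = (q + 6)/(q - 1)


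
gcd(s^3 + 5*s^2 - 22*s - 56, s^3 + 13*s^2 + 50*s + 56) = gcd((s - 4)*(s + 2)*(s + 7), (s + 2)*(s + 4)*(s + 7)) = s^2 + 9*s + 14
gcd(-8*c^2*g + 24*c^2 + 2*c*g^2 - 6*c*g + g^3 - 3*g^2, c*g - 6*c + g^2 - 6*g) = 1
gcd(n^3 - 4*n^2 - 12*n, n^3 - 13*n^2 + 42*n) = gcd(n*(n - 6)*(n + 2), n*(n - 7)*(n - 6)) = n^2 - 6*n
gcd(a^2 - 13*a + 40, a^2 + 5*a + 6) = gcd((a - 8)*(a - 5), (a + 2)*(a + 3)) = 1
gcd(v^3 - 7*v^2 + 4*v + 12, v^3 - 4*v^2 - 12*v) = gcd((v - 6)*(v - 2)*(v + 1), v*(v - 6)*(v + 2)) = v - 6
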